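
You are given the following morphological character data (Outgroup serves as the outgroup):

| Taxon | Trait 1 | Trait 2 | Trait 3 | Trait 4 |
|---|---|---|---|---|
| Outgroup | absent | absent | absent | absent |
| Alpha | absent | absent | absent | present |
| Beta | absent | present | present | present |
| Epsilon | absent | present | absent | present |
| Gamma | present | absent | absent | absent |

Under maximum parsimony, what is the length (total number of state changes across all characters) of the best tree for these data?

4

The outgroup has state 'absent' for every character, so 'present' is the derived state throughout.
Trait 1 (derived state 'present') is unique to Gamma (autapomorphy; uninformative for grouping).
Only Beta and Epsilon show the derived state 'present' for Trait 2, supporting them as a clade.
Trait 3: derived state 'present' in Beta only — an autapomorphy, so it tells us nothing about relationships among taxa.
Trait 4 (derived state 'present') is shared by Alpha, Beta, and Epsilon — a synapomorphy uniting that clade.
Most parsimonious ingroup topology: ((Alpha,(Beta,Epsilon)),Gamma).
Changes per character on this tree: Trait 1: 1; Trait 2: 1; Trait 3: 1; Trait 4: 1.
Total = 4.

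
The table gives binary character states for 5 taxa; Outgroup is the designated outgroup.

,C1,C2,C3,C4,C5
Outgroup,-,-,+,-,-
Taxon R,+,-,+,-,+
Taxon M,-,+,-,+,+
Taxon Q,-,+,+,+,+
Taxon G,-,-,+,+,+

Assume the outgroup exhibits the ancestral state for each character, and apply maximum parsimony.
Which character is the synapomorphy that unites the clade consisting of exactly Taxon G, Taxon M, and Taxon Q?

C4

Character polarity is set by the outgroup: the derived state is whichever differs from the outgroup's state, so for C3 the derived state is '-', and for the remaining characters it is '+'.
C1 (derived state '+') is unique to Taxon R (autapomorphy; uninformative for grouping).
C2 (derived state '+') is shared by Taxon M and Taxon Q — a synapomorphy uniting that clade.
C3 (derived state '-') is unique to Taxon M (autapomorphy; uninformative for grouping).
C4 (derived state '+') is shared by Taxon G, Taxon M, and Taxon Q — a synapomorphy uniting that clade.
All ingroup taxa share the derived state '+' for C5; it defines the ingroup but does not resolve relationships within it.
Most parsimonious ingroup topology: (Taxon R,((Taxon M,Taxon Q),Taxon G)).
The clade {Taxon G, Taxon M, Taxon Q} is supported by C4: its derived state '+' occurs in exactly those taxa and in no other taxon (including the outgroup).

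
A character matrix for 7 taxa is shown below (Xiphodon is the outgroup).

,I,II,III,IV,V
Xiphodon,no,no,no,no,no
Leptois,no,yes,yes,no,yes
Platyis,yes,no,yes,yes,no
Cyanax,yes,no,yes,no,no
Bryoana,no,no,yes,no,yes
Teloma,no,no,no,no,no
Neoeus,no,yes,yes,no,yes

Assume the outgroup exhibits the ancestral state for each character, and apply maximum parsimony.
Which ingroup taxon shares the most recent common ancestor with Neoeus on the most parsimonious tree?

The outgroup has state 'no' for every character, so 'yes' is the derived state throughout.
Only Cyanax and Platyis show the derived state 'yes' for I, supporting them as a clade.
II (derived state 'yes') is shared by Leptois and Neoeus — a synapomorphy uniting that clade.
III: derived state 'yes' in Bryoana, Cyanax, Leptois, Neoeus, and Platyis only — synapomorphy for {Bryoana, Cyanax, Leptois, Neoeus, Platyis}.
IV: derived state 'yes' in Platyis only — an autapomorphy, so it tells us nothing about relationships among taxa.
V: derived state 'yes' in Bryoana, Leptois, and Neoeus only — synapomorphy for {Bryoana, Leptois, Neoeus}.
Most parsimonious ingroup topology: ((((Leptois,Neoeus),Bryoana),(Platyis,Cyanax)),Teloma).
Neoeus and Leptois form a cherry on this tree, so they are sister taxa.

Leptois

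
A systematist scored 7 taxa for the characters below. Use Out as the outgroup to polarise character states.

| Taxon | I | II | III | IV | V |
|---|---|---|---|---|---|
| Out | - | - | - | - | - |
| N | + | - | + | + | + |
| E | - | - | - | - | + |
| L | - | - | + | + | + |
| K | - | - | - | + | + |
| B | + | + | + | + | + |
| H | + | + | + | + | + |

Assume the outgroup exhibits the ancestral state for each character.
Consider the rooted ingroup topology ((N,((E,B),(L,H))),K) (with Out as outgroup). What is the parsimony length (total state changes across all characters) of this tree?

10

Map each character onto ((N,((E,B),(L,H))),K) (rooted by Out) and count the minimum state changes it requires (Fitch parsimony):
I: 3; II: 2; III: 2; IV: 2; V: 1.
Total tree length = 10.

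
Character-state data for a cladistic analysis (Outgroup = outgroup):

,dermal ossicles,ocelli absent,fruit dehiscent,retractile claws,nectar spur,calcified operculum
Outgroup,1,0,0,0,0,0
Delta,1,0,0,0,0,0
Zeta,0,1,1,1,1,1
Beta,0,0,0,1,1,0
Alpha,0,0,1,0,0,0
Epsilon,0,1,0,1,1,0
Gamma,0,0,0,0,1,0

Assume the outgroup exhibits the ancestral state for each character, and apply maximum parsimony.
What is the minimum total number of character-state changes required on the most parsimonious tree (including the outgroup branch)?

7

Character polarity is set by the outgroup: the derived state is whichever differs from the outgroup's state, so for dermal ossicles the derived state is '0', and for the remaining characters it is '1'.
Only Alpha, Beta, Epsilon, Gamma, and Zeta show the derived state '0' for dermal ossicles, supporting them as a clade.
Only Epsilon and Zeta show the derived state '1' for ocelli absent, supporting them as a clade.
fruit dehiscent groups Alpha and Zeta, which is incompatible with the clades supported by the remaining characters; treating it as convergent (homoplasy) costs fewer steps than any alternative tree.
retractile claws: derived state '1' in Beta, Epsilon, and Zeta only — synapomorphy for {Beta, Epsilon, Zeta}.
nectar spur (derived state '1') is shared by Beta, Epsilon, Gamma, and Zeta — a synapomorphy uniting that clade.
calcified operculum (derived state '1') is unique to Zeta (autapomorphy; uninformative for grouping).
Most parsimonious ingroup topology: (Delta,((((Zeta,Epsilon),Beta),Gamma),Alpha)).
Changes per character on this tree: dermal ossicles: 1; ocelli absent: 1; fruit dehiscent: 2; retractile claws: 1; nectar spur: 1; calcified operculum: 1.
Total = 7.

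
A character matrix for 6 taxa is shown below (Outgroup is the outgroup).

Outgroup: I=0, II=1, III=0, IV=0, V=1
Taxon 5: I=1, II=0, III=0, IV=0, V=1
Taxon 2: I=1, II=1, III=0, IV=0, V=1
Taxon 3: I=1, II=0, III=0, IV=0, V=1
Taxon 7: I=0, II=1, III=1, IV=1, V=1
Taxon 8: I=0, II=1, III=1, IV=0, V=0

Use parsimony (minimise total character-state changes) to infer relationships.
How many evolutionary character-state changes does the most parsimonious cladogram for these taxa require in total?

5

Character polarity is set by the outgroup: the derived state is whichever differs from the outgroup's state, so for II, V the derived state is '0', and for the remaining characters it is '1'.
I (derived state '1') is shared by Taxon 2, Taxon 3, and Taxon 5 — a synapomorphy uniting that clade.
II (derived state '0') is shared by Taxon 3 and Taxon 5 — a synapomorphy uniting that clade.
Only Taxon 7 and Taxon 8 show the derived state '1' for III, supporting them as a clade.
IV (derived state '1') is unique to Taxon 7 (autapomorphy; uninformative for grouping).
V (derived state '0') is unique to Taxon 8 (autapomorphy; uninformative for grouping).
Most parsimonious ingroup topology: (((Taxon 5,Taxon 3),Taxon 2),(Taxon 7,Taxon 8)).
Changes per character on this tree: I: 1; II: 1; III: 1; IV: 1; V: 1.
Total = 5.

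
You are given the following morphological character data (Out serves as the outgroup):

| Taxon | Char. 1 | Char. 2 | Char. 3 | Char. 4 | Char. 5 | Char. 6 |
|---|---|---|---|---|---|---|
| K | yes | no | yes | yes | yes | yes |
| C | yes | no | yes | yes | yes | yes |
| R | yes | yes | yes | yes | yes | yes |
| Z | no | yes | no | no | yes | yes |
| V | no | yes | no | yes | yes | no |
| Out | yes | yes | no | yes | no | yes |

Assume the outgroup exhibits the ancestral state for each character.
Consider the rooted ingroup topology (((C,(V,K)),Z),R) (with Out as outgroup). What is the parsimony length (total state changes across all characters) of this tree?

Map each character onto (((C,(V,K)),Z),R) (rooted by Out) and count the minimum state changes it requires (Fitch parsimony):
Char. 1: 2; Char. 2: 2; Char. 3: 3; Char. 4: 1; Char. 5: 1; Char. 6: 1.
Total tree length = 10.

10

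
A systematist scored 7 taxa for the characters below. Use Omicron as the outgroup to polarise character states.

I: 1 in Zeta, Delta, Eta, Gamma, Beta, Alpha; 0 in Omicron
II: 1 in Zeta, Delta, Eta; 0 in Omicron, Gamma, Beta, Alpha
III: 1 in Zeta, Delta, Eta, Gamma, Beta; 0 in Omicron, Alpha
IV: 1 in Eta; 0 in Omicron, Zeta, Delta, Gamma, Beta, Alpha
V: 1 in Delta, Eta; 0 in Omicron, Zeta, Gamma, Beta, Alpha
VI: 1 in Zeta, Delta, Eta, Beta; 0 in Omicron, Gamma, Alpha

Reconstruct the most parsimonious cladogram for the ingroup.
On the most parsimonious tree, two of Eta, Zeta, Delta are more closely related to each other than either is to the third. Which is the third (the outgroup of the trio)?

Zeta

The outgroup has state '0' for every character, so '1' is the derived state throughout.
All ingroup taxa share the derived state '1' for I; it defines the ingroup but does not resolve relationships within it.
II (derived state '1') is shared by Delta, Eta, and Zeta — a synapomorphy uniting that clade.
III (derived state '1') is shared by Beta, Delta, Eta, Gamma, and Zeta — a synapomorphy uniting that clade.
IV (derived state '1') is unique to Eta (autapomorphy; uninformative for grouping).
V (derived state '1') is shared by Delta and Eta — a synapomorphy uniting that clade.
VI: derived state '1' in Beta, Delta, Eta, and Zeta only — synapomorphy for {Beta, Delta, Eta, Zeta}.
Most parsimonious ingroup topology: ((((Zeta,(Delta,Eta)),Beta),Gamma),Alpha).
Eta and Delta share a more recent common ancestor with each other than either does with Zeta, so Zeta is the least closely related of the three.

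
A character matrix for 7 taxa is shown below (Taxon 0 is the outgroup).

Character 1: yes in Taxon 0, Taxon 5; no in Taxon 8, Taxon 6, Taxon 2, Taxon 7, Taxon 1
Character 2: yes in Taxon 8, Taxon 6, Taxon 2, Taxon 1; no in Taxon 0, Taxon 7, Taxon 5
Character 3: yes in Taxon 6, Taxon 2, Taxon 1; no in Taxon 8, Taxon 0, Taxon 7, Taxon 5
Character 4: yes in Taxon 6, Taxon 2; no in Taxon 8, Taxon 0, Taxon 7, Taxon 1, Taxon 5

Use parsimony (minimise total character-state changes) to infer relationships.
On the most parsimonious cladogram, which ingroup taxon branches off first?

Taxon 5

Character polarity is set by the outgroup: the derived state is whichever differs from the outgroup's state, so for Character 1 the derived state is 'no', and for the remaining characters it is 'yes'.
Only Taxon 1, Taxon 2, Taxon 6, Taxon 7, and Taxon 8 show the derived state 'no' for Character 1, supporting them as a clade.
Only Taxon 1, Taxon 2, Taxon 6, and Taxon 8 show the derived state 'yes' for Character 2, supporting them as a clade.
Only Taxon 1, Taxon 2, and Taxon 6 show the derived state 'yes' for Character 3, supporting them as a clade.
Character 4: derived state 'yes' in Taxon 2 and Taxon 6 only — synapomorphy for {Taxon 2, Taxon 6}.
Most parsimonious ingroup topology: (Taxon 5,((((Taxon 2,Taxon 6),Taxon 1),Taxon 8),Taxon 7)).
Taxon 5 is sister to the clade containing all other ingroup taxa, so it is the earliest-diverging (most basal) ingroup lineage.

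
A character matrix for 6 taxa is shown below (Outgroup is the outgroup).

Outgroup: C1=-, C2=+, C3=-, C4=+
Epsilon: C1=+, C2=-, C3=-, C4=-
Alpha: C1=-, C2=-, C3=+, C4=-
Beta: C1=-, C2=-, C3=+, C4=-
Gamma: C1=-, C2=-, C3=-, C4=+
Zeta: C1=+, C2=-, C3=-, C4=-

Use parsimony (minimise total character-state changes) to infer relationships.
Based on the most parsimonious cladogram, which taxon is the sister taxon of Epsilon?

Character polarity is set by the outgroup: the derived state is whichever differs from the outgroup's state, so for C2, C4 the derived state is '-', and for the remaining characters it is '+'.
C1: derived state '+' in Epsilon and Zeta only — synapomorphy for {Epsilon, Zeta}.
All ingroup taxa share the derived state '-' for C2; it defines the ingroup but does not resolve relationships within it.
C3 (derived state '+') is shared by Alpha and Beta — a synapomorphy uniting that clade.
C4: derived state '-' in Alpha, Beta, Epsilon, and Zeta only — synapomorphy for {Alpha, Beta, Epsilon, Zeta}.
Most parsimonious ingroup topology: (((Epsilon,Zeta),(Alpha,Beta)),Gamma).
Epsilon and Zeta form a cherry on this tree, so they are sister taxa.

Zeta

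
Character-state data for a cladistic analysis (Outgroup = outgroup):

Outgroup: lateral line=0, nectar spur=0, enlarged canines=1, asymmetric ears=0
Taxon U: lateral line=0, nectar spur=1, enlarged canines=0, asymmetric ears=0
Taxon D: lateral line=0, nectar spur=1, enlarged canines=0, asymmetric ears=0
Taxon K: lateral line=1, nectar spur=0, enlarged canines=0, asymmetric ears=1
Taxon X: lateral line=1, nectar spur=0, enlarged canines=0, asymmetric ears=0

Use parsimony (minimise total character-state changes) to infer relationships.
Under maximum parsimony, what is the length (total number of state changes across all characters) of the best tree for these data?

Character polarity is set by the outgroup: the derived state is whichever differs from the outgroup's state, so for enlarged canines the derived state is '0', and for the remaining characters it is '1'.
lateral line: derived state '1' in Taxon K and Taxon X only — synapomorphy for {Taxon K, Taxon X}.
nectar spur: derived state '1' in Taxon D and Taxon U only — synapomorphy for {Taxon D, Taxon U}.
enlarged canines (derived state '0') is shared by all ingroup taxa — unites the whole ingroup.
asymmetric ears (derived state '1') is unique to Taxon K (autapomorphy; uninformative for grouping).
Most parsimonious ingroup topology: ((Taxon U,Taxon D),(Taxon K,Taxon X)).
Changes per character on this tree: lateral line: 1; nectar spur: 1; enlarged canines: 1; asymmetric ears: 1.
Total = 4.

4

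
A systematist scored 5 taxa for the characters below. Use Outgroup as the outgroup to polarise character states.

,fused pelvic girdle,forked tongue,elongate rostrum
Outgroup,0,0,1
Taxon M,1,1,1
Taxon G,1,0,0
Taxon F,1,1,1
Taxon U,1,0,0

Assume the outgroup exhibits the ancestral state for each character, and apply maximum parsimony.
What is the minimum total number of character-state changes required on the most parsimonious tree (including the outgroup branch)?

3

Character polarity is set by the outgroup: the derived state is whichever differs from the outgroup's state, so for elongate rostrum the derived state is '0', and for the remaining characters it is '1'.
All ingroup taxa share the derived state '1' for fused pelvic girdle; it defines the ingroup but does not resolve relationships within it.
Only Taxon F and Taxon M show the derived state '1' for forked tongue, supporting them as a clade.
elongate rostrum: derived state '0' in Taxon G and Taxon U only — synapomorphy for {Taxon G, Taxon U}.
Most parsimonious ingroup topology: ((Taxon M,Taxon F),(Taxon G,Taxon U)).
Changes per character on this tree: fused pelvic girdle: 1; forked tongue: 1; elongate rostrum: 1.
Total = 3.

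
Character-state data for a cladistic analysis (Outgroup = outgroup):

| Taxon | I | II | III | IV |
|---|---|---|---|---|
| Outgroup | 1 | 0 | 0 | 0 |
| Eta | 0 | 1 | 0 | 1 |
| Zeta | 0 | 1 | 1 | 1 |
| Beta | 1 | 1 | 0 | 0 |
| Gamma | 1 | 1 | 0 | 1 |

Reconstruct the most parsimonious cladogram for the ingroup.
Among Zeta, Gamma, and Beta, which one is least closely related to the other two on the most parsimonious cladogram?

Character polarity is set by the outgroup: the derived state is whichever differs from the outgroup's state, so for I the derived state is '0', and for the remaining characters it is '1'.
Only Eta and Zeta show the derived state '0' for I, supporting them as a clade.
II (derived state '1') is shared by all ingroup taxa — unites the whole ingroup.
III (derived state '1') is unique to Zeta (autapomorphy; uninformative for grouping).
IV (derived state '1') is shared by Eta, Gamma, and Zeta — a synapomorphy uniting that clade.
Most parsimonious ingroup topology: (((Eta,Zeta),Gamma),Beta).
Zeta and Gamma share a more recent common ancestor with each other than either does with Beta, so Beta is the least closely related of the three.

Beta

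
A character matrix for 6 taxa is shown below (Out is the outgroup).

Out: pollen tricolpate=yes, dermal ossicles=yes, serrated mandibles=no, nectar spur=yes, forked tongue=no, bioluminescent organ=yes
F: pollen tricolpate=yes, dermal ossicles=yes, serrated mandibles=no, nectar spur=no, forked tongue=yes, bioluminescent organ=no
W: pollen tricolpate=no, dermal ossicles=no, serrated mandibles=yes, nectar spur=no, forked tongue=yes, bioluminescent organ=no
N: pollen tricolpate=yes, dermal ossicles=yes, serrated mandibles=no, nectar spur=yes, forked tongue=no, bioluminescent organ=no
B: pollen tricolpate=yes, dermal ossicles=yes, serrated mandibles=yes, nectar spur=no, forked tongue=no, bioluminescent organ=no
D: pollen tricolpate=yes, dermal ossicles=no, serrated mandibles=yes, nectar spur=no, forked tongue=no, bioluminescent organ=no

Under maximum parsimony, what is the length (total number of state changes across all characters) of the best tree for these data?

7

Character polarity is set by the outgroup: the derived state is whichever differs from the outgroup's state, so for pollen tricolpate, dermal ossicles, nectar spur, bioluminescent organ the derived state is 'no', and for the remaining characters it is 'yes'.
pollen tricolpate (derived state 'no') is unique to W (autapomorphy; uninformative for grouping).
dermal ossicles (derived state 'no') is shared by D and W — a synapomorphy uniting that clade.
serrated mandibles (derived state 'yes') is shared by B, D, and W — a synapomorphy uniting that clade.
nectar spur (derived state 'no') is shared by B, D, F, and W — a synapomorphy uniting that clade.
forked tongue groups F and W, which is incompatible with the clades supported by the remaining characters; treating it as convergent (homoplasy) costs fewer steps than any alternative tree.
All ingroup taxa share the derived state 'no' for bioluminescent organ; it defines the ingroup but does not resolve relationships within it.
Most parsimonious ingroup topology: ((F,((W,D),B)),N).
Changes per character on this tree: pollen tricolpate: 1; dermal ossicles: 1; serrated mandibles: 1; nectar spur: 1; forked tongue: 2; bioluminescent organ: 1.
Total = 7.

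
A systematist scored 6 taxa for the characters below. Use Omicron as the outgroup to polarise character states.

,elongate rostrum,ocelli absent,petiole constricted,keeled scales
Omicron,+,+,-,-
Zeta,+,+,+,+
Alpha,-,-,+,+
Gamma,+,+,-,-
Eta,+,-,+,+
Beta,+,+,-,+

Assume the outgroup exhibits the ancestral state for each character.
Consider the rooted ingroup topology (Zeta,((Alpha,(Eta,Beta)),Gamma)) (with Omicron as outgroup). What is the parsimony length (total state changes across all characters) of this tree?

8

Map each character onto (Zeta,((Alpha,(Eta,Beta)),Gamma)) (rooted by Omicron) and count the minimum state changes it requires (Fitch parsimony):
elongate rostrum: 1; ocelli absent: 2; petiole constricted: 3; keeled scales: 2.
Total tree length = 8.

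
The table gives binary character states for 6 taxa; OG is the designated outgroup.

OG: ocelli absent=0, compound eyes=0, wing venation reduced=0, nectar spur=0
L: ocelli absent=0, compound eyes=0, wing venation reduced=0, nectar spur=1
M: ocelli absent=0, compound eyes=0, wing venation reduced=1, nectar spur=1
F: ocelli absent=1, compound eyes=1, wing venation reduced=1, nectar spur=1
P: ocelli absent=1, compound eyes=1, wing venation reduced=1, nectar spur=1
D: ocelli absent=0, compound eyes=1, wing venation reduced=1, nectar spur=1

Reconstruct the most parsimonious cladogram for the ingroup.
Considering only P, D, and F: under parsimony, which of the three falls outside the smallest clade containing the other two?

The outgroup has state '0' for every character, so '1' is the derived state throughout.
Only F and P show the derived state '1' for ocelli absent, supporting them as a clade.
compound eyes: derived state '1' in D, F, and P only — synapomorphy for {D, F, P}.
Only D, F, M, and P show the derived state '1' for wing venation reduced, supporting them as a clade.
All ingroup taxa share the derived state '1' for nectar spur; it defines the ingroup but does not resolve relationships within it.
Most parsimonious ingroup topology: (L,(M,((F,P),D))).
P and F share a more recent common ancestor with each other than either does with D, so D is the least closely related of the three.

D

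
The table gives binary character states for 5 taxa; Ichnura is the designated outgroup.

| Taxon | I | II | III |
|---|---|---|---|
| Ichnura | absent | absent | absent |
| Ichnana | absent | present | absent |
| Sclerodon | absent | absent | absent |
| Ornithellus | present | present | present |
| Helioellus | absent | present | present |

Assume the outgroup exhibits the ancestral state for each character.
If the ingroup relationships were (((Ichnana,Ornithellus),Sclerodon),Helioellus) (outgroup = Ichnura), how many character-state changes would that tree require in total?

5

Map each character onto (((Ichnana,Ornithellus),Sclerodon),Helioellus) (rooted by Ichnura) and count the minimum state changes it requires (Fitch parsimony):
I: 1; II: 2; III: 2.
Total tree length = 5.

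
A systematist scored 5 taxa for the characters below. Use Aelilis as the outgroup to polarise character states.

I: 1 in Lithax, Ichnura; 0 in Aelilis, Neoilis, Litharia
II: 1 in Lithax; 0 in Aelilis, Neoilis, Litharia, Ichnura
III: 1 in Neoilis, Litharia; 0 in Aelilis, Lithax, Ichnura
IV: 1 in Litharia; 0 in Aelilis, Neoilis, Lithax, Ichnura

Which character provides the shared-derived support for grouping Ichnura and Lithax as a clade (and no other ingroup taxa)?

The outgroup has state '0' for every character, so '1' is the derived state throughout.
I: derived state '1' in Ichnura and Lithax only — synapomorphy for {Ichnura, Lithax}.
II (derived state '1') is unique to Lithax (autapomorphy; uninformative for grouping).
III (derived state '1') is shared by Litharia and Neoilis — a synapomorphy uniting that clade.
IV (derived state '1') is unique to Litharia (autapomorphy; uninformative for grouping).
Most parsimonious ingroup topology: ((Neoilis,Litharia),(Lithax,Ichnura)).
The clade {Ichnura, Lithax} is supported by I: its derived state '1' occurs in exactly those taxa and in no other taxon (including the outgroup).

I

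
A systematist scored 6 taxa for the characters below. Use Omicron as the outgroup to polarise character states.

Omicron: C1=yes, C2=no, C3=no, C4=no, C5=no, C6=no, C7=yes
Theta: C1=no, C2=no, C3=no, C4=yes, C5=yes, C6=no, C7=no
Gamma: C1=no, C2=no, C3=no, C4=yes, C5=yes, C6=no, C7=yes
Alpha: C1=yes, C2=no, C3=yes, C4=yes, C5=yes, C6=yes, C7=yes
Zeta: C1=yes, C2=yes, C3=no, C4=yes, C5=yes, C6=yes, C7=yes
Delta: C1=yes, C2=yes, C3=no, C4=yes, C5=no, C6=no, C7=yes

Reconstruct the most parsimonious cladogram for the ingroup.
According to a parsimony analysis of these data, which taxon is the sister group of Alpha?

Zeta

Character polarity is set by the outgroup: the derived state is whichever differs from the outgroup's state, so for C1, C7 the derived state is 'no', and for the remaining characters it is 'yes'.
C1: derived state 'no' in Gamma and Theta only — synapomorphy for {Gamma, Theta}.
C2 groups Delta and Zeta, which is incompatible with the clades supported by the remaining characters; treating it as convergent (homoplasy) costs fewer steps than any alternative tree.
C3 (derived state 'yes') is unique to Alpha (autapomorphy; uninformative for grouping).
C4 (derived state 'yes') is shared by all ingroup taxa — unites the whole ingroup.
Only Alpha, Gamma, Theta, and Zeta show the derived state 'yes' for C5, supporting them as a clade.
C6: derived state 'yes' in Alpha and Zeta only — synapomorphy for {Alpha, Zeta}.
C7 (derived state 'no') is unique to Theta (autapomorphy; uninformative for grouping).
Most parsimonious ingroup topology: (((Theta,Gamma),(Alpha,Zeta)),Delta).
Alpha and Zeta form a cherry on this tree, so they are sister taxa.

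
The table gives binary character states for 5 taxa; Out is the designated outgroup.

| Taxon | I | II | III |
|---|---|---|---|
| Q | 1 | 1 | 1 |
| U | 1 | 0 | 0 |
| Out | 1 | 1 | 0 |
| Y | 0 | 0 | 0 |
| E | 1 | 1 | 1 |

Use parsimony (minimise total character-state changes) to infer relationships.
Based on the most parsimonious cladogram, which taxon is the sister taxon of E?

Character polarity is set by the outgroup: the derived state is whichever differs from the outgroup's state, so for I, II the derived state is '0', and for the remaining characters it is '1'.
I: derived state '0' in Y only — an autapomorphy, so it tells us nothing about relationships among taxa.
II (derived state '0') is shared by U and Y — a synapomorphy uniting that clade.
III (derived state '1') is shared by E and Q — a synapomorphy uniting that clade.
Most parsimonious ingroup topology: ((Y,U),(Q,E)).
E and Q form a cherry on this tree, so they are sister taxa.

Q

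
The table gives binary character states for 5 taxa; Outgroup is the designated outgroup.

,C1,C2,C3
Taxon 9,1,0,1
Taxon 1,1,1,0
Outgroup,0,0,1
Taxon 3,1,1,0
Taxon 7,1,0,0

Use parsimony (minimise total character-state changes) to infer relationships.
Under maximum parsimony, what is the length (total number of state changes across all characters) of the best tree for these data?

Character polarity is set by the outgroup: the derived state is whichever differs from the outgroup's state, so for C3 the derived state is '0', and for the remaining characters it is '1'.
All ingroup taxa share the derived state '1' for C1; it defines the ingroup but does not resolve relationships within it.
Only Taxon 1 and Taxon 3 show the derived state '1' for C2, supporting them as a clade.
C3: derived state '0' in Taxon 1, Taxon 3, and Taxon 7 only — synapomorphy for {Taxon 1, Taxon 3, Taxon 7}.
Most parsimonious ingroup topology: (((Taxon 3,Taxon 1),Taxon 7),Taxon 9).
Changes per character on this tree: C1: 1; C2: 1; C3: 1.
Total = 3.

3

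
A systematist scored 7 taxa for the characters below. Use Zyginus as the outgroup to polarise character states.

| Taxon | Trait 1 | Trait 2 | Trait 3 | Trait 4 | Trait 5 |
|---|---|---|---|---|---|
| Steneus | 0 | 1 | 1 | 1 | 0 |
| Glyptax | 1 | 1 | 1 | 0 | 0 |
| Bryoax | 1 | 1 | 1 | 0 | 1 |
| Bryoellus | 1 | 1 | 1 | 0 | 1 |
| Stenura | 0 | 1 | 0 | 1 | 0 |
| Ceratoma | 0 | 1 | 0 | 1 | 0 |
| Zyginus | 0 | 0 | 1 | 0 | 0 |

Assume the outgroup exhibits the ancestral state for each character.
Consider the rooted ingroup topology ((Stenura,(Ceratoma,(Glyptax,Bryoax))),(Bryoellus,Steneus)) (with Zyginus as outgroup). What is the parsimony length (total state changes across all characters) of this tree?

10

Map each character onto ((Stenura,(Ceratoma,(Glyptax,Bryoax))),(Bryoellus,Steneus)) (rooted by Zyginus) and count the minimum state changes it requires (Fitch parsimony):
Trait 1: 2; Trait 2: 1; Trait 3: 2; Trait 4: 3; Trait 5: 2.
Total tree length = 10.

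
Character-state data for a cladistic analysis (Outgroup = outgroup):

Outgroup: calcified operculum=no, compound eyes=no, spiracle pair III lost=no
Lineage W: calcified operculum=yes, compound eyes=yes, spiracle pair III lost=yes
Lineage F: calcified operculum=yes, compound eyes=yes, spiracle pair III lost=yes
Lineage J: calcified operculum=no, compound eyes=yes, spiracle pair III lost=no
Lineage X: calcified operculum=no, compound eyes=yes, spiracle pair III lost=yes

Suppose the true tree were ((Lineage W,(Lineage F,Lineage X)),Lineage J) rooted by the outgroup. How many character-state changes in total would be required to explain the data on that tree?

4

Map each character onto ((Lineage W,(Lineage F,Lineage X)),Lineage J) (rooted by Outgroup) and count the minimum state changes it requires (Fitch parsimony):
calcified operculum: 2; compound eyes: 1; spiracle pair III lost: 1.
Total tree length = 4.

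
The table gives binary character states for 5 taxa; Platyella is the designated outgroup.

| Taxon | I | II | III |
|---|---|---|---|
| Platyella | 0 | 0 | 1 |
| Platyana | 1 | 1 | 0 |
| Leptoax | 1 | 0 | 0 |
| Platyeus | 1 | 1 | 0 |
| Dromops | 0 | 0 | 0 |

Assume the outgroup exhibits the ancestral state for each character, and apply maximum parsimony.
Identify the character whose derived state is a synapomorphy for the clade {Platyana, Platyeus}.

II

Character polarity is set by the outgroup: the derived state is whichever differs from the outgroup's state, so for III the derived state is '0', and for the remaining characters it is '1'.
I: derived state '1' in Leptoax, Platyana, and Platyeus only — synapomorphy for {Leptoax, Platyana, Platyeus}.
II: derived state '1' in Platyana and Platyeus only — synapomorphy for {Platyana, Platyeus}.
All ingroup taxa share the derived state '0' for III; it defines the ingroup but does not resolve relationships within it.
Most parsimonious ingroup topology: (((Platyana,Platyeus),Leptoax),Dromops).
The clade {Platyana, Platyeus} is supported by II: its derived state '1' occurs in exactly those taxa and in no other taxon (including the outgroup).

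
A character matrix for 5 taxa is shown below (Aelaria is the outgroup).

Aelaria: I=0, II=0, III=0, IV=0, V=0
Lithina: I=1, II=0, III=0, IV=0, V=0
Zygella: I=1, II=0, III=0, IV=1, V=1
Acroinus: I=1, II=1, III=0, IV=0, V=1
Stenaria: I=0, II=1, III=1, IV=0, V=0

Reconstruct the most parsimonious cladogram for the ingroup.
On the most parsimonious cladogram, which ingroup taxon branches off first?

The outgroup has state '0' for every character, so '1' is the derived state throughout.
I (derived state '1') is shared by Acroinus, Lithina, and Zygella — a synapomorphy uniting that clade.
II groups Acroinus and Stenaria, which is incompatible with the clades supported by the remaining characters; treating it as convergent (homoplasy) costs fewer steps than any alternative tree.
III (derived state '1') is unique to Stenaria (autapomorphy; uninformative for grouping).
IV (derived state '1') is unique to Zygella (autapomorphy; uninformative for grouping).
V: derived state '1' in Acroinus and Zygella only — synapomorphy for {Acroinus, Zygella}.
Most parsimonious ingroup topology: ((Lithina,(Zygella,Acroinus)),Stenaria).
Stenaria is sister to the clade containing all other ingroup taxa, so it is the earliest-diverging (most basal) ingroup lineage.

Stenaria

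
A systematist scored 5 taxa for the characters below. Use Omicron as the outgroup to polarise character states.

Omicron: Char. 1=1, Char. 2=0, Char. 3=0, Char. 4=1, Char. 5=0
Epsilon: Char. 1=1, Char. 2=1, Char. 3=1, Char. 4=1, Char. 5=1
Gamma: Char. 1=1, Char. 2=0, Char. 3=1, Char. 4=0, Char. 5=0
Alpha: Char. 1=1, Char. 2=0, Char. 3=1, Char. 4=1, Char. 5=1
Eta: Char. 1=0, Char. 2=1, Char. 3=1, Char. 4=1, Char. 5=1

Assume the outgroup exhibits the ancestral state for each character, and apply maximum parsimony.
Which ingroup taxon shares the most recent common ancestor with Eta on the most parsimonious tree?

Epsilon

Character polarity is set by the outgroup: the derived state is whichever differs from the outgroup's state, so for Char. 1, Char. 4 the derived state is '0', and for the remaining characters it is '1'.
Char. 1 (derived state '0') is unique to Eta (autapomorphy; uninformative for grouping).
Char. 2 (derived state '1') is shared by Epsilon and Eta — a synapomorphy uniting that clade.
Char. 3 (derived state '1') is shared by all ingroup taxa — unites the whole ingroup.
Char. 4: derived state '0' in Gamma only — an autapomorphy, so it tells us nothing about relationships among taxa.
Char. 5: derived state '1' in Alpha, Epsilon, and Eta only — synapomorphy for {Alpha, Epsilon, Eta}.
Most parsimonious ingroup topology: (((Epsilon,Eta),Alpha),Gamma).
Eta and Epsilon form a cherry on this tree, so they are sister taxa.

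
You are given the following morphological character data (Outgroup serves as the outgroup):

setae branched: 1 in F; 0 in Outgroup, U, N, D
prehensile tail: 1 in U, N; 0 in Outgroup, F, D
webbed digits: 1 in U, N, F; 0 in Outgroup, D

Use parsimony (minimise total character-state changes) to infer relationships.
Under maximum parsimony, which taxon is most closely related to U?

The outgroup has state '0' for every character, so '1' is the derived state throughout.
setae branched: derived state '1' in F only — an autapomorphy, so it tells us nothing about relationships among taxa.
prehensile tail (derived state '1') is shared by N and U — a synapomorphy uniting that clade.
Only F, N, and U show the derived state '1' for webbed digits, supporting them as a clade.
Most parsimonious ingroup topology: (((U,N),F),D).
U and N form a cherry on this tree, so they are sister taxa.

N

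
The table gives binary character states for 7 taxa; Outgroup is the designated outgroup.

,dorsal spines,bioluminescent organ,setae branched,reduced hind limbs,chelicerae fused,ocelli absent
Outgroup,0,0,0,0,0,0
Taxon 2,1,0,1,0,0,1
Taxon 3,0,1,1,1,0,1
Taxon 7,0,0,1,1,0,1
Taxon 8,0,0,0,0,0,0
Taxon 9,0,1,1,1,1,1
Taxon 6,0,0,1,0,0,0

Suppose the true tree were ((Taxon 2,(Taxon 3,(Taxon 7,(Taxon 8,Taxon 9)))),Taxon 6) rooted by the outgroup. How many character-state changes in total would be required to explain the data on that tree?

10

Map each character onto ((Taxon 2,(Taxon 3,(Taxon 7,(Taxon 8,Taxon 9)))),Taxon 6) (rooted by Outgroup) and count the minimum state changes it requires (Fitch parsimony):
dorsal spines: 1; bioluminescent organ: 2; setae branched: 2; reduced hind limbs: 2; chelicerae fused: 1; ocelli absent: 2.
Total tree length = 10.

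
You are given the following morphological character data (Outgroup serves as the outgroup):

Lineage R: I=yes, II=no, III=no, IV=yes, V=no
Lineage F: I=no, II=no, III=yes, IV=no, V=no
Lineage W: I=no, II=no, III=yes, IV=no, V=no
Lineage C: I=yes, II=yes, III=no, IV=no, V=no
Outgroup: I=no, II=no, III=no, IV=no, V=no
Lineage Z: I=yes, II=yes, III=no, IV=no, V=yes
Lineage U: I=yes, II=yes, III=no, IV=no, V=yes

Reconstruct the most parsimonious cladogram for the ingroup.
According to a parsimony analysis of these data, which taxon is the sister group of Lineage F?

The outgroup has state 'no' for every character, so 'yes' is the derived state throughout.
Only Lineage C, Lineage R, Lineage U, and Lineage Z show the derived state 'yes' for I, supporting them as a clade.
II (derived state 'yes') is shared by Lineage C, Lineage U, and Lineage Z — a synapomorphy uniting that clade.
III: derived state 'yes' in Lineage F and Lineage W only — synapomorphy for {Lineage F, Lineage W}.
IV: derived state 'yes' in Lineage R only — an autapomorphy, so it tells us nothing about relationships among taxa.
Only Lineage U and Lineage Z show the derived state 'yes' for V, supporting them as a clade.
Most parsimonious ingroup topology: ((((Lineage U,Lineage Z),Lineage C),Lineage R),(Lineage F,Lineage W)).
Lineage F and Lineage W form a cherry on this tree, so they are sister taxa.

Lineage W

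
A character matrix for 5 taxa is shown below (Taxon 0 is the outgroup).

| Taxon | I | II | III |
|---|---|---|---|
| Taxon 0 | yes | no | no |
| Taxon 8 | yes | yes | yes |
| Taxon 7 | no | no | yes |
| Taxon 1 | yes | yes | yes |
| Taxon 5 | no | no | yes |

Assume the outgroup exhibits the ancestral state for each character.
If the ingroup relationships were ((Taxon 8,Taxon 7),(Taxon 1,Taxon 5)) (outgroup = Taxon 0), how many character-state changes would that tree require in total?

Map each character onto ((Taxon 8,Taxon 7),(Taxon 1,Taxon 5)) (rooted by Taxon 0) and count the minimum state changes it requires (Fitch parsimony):
I: 2; II: 2; III: 1.
Total tree length = 5.

5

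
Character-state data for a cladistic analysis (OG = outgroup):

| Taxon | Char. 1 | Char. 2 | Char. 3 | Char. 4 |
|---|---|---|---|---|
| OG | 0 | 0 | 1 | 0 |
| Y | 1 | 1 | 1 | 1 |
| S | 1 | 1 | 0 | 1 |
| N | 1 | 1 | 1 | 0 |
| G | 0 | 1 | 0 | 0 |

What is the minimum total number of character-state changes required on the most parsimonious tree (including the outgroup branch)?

5

Character polarity is set by the outgroup: the derived state is whichever differs from the outgroup's state, so for Char. 3 the derived state is '0', and for the remaining characters it is '1'.
Char. 1 (derived state '1') is shared by N, S, and Y — a synapomorphy uniting that clade.
Char. 2 (derived state '1') is shared by all ingroup taxa — unites the whole ingroup.
Char. 3 groups G and S, which is incompatible with the clades supported by the remaining characters; treating it as convergent (homoplasy) costs fewer steps than any alternative tree.
Char. 4: derived state '1' in S and Y only — synapomorphy for {S, Y}.
Most parsimonious ingroup topology: (((Y,S),N),G).
Changes per character on this tree: Char. 1: 1; Char. 2: 1; Char. 3: 2; Char. 4: 1.
Total = 5.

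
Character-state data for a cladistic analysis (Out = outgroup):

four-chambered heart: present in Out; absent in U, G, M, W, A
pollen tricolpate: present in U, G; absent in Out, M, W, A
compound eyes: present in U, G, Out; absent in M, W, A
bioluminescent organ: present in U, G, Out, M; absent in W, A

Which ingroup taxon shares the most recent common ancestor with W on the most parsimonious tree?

Character polarity is set by the outgroup: the derived state is whichever differs from the outgroup's state, so for four-chambered heart, compound eyes, bioluminescent organ the derived state is 'absent', and for the remaining characters it is 'present'.
All ingroup taxa share the derived state 'absent' for four-chambered heart; it defines the ingroup but does not resolve relationships within it.
Only G and U show the derived state 'present' for pollen tricolpate, supporting them as a clade.
compound eyes (derived state 'absent') is shared by A, M, and W — a synapomorphy uniting that clade.
bioluminescent organ (derived state 'absent') is shared by A and W — a synapomorphy uniting that clade.
Most parsimonious ingroup topology: (((W,A),M),(U,G)).
W and A form a cherry on this tree, so they are sister taxa.

A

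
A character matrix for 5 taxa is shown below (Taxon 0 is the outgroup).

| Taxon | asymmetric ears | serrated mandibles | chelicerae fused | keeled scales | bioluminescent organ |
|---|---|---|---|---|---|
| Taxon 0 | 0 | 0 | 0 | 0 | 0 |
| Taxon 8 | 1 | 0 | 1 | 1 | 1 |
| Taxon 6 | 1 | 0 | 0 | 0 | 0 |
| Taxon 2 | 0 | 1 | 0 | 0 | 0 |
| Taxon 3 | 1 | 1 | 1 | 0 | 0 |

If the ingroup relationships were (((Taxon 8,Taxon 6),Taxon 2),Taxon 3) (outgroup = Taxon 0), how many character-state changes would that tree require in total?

Map each character onto (((Taxon 8,Taxon 6),Taxon 2),Taxon 3) (rooted by Taxon 0) and count the minimum state changes it requires (Fitch parsimony):
asymmetric ears: 2; serrated mandibles: 2; chelicerae fused: 2; keeled scales: 1; bioluminescent organ: 1.
Total tree length = 8.

8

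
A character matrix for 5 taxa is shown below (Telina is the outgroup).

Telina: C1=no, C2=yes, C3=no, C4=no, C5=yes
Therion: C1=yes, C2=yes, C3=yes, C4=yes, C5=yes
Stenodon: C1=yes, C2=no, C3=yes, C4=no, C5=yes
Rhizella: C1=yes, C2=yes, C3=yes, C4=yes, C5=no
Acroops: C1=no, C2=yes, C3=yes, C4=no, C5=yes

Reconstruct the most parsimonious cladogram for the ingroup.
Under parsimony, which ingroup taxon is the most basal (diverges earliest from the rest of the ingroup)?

Character polarity is set by the outgroup: the derived state is whichever differs from the outgroup's state, so for C2, C5 the derived state is 'no', and for the remaining characters it is 'yes'.
C1: derived state 'yes' in Rhizella, Stenodon, and Therion only — synapomorphy for {Rhizella, Stenodon, Therion}.
C2: derived state 'no' in Stenodon only — an autapomorphy, so it tells us nothing about relationships among taxa.
All ingroup taxa share the derived state 'yes' for C3; it defines the ingroup but does not resolve relationships within it.
C4 (derived state 'yes') is shared by Rhizella and Therion — a synapomorphy uniting that clade.
C5 (derived state 'no') is unique to Rhizella (autapomorphy; uninformative for grouping).
Most parsimonious ingroup topology: (((Therion,Rhizella),Stenodon),Acroops).
Acroops is sister to the clade containing all other ingroup taxa, so it is the earliest-diverging (most basal) ingroup lineage.

Acroops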